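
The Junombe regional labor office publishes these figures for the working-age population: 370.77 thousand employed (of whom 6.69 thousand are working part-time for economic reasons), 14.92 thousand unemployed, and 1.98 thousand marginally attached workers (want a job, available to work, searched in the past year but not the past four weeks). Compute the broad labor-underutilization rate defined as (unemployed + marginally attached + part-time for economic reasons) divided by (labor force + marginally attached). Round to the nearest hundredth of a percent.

Labor force = 370.77 + 14.92 = 385.69 thousand.
Numerator = 14.92 + 1.98 + 6.69 = 23.59 thousand.
Denominator = 385.69 + 1.98 = 387.67 thousand.
Broad rate = 23.59 / 387.67 = 6.09%.

Broad underutilization rate ≈ 6.09%.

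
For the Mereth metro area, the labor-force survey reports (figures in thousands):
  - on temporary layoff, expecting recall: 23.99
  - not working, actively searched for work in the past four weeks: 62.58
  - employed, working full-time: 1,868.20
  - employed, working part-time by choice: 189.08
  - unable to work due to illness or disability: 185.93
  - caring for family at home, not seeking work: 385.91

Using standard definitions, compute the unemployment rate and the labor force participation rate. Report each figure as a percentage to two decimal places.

Unemployment rate ≈ 4.04%; labor force participation rate ≈ 78.94%.

Employed = 1,868.20 + 189.08 = 2,057.28 thousand.
Unemployed = 23.99 + 62.58 = 86.57 thousand (jobless and actively searching, or on temporary layoff).
Labor force = 2,057.28 + 86.57 = 2,143.85 thousand.
Not in labor force = 185.93 + 385.91 = 571.84 thousand (those not working and not actively searching are outside the labor force).
Civilian working-age population = 2,143.85 + 571.84 = 2,715.69 thousand.
Unemployment rate = 86.57 / 2,143.85 = 4.04%.
Labor force participation rate = 2,143.85 / 2,715.69 = 78.94%.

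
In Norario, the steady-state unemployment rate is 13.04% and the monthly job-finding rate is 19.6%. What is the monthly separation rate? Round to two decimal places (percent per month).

Separation rate ≈ 2.94% per month.

From u* = s/(s+f): s = u·f/(1−u).
s = 0.1304 × 19.6 / (1 − 0.1304) = 2.5558 / 0.8696 ≈ 2.94% per month.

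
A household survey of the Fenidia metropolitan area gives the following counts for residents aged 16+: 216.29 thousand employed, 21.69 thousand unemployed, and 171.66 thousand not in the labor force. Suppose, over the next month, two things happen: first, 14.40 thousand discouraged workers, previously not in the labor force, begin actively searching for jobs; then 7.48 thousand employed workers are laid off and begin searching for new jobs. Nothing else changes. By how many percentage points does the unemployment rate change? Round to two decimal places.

Initially, labor force = 216.29 + 21.69 = 237.98 thousand, so u = 21.69/237.98 = 9.11%.
After the first change, unemployed and labor force both rise by 14.40 → E = 216.29, U = 36.09, labor force = 252.38 thousand.
After the second change, employed falls and unemployed rises by 7.48; labor force unchanged → E = 208.81, U = 43.57, labor force = 252.38 thousand.
New unemployment rate = 43.57 / 252.38 = 17.26%.
Change = 17.26% − 9.11% = +8.15 percentage points.

The unemployment rate changes by +8.15 percentage points.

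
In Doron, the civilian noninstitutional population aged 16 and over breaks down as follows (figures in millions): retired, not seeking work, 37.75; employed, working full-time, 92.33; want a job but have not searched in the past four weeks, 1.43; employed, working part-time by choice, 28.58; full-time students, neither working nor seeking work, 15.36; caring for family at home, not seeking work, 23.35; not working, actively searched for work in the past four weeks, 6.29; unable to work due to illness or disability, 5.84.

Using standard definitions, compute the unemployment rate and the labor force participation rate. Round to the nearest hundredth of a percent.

Employed = 92.33 + 28.58 = 120.91 million.
Unemployed = 6.29 million.
Labor force = 120.91 + 6.29 = 127.20 million.
Not in labor force = 37.75 + 1.43 + 15.36 + 23.35 + 5.84 = 83.73 million (those not working and not actively searching are outside the labor force — including those who want a job but have given up searching).
Civilian working-age population = 127.20 + 83.73 = 210.93 million.
Unemployment rate = 6.29 / 127.20 = 4.94%.
Labor force participation rate = 127.20 / 210.93 = 60.30%.

Unemployment rate ≈ 4.94%; labor force participation rate ≈ 60.30%.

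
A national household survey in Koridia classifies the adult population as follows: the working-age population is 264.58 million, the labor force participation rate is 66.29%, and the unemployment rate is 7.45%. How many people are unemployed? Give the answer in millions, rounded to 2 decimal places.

About 13.07 million are unemployed.

Labor force = 0.6629 × 264.58 = 175.39 million.
Unemployed = 0.0745 × 175.39 ≈ 13.07 million.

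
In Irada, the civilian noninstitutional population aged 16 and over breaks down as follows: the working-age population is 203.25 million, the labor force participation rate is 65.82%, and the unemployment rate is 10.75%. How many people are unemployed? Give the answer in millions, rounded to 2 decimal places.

Labor force = 0.6582 × 203.25 = 133.78 million.
Unemployed = 0.1075 × 133.78 ≈ 14.38 million.

About 14.38 million are unemployed.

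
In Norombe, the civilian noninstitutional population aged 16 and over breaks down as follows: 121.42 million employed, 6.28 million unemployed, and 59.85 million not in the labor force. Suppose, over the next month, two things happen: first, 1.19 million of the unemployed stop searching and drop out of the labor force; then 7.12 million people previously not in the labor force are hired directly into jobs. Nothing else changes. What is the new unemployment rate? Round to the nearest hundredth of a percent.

New unemployment rate ≈ 3.81%.

Initially, labor force = 121.42 + 6.28 = 127.70 million, so u = 6.28/127.70 = 4.92%.
After the first change, unemployed and labor force both fall by 1.19 → E = 121.42, U = 5.09, labor force = 126.51 million.
After the second change, employed and labor force both rise by 7.12; unemployed unchanged → E = 128.54, U = 5.09, labor force = 133.63 million.
New unemployment rate = 5.09 / 133.63 = 3.81%.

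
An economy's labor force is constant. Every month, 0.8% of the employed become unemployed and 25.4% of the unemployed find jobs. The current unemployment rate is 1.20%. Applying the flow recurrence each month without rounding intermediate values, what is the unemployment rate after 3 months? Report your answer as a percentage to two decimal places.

With a fixed labor force, u_{t+1} = u_t + s·(1−u_t) − f·u_t = u_t·(1−s−f) + s.
Here 1−s−f = 0.738 and s = 0.008.
u_1 = 0.012000 × 0.738 + 0.008 = 0.016856.
u_2 = 0.016856 × 0.738 + 0.008 = 0.020440.
u_3 = 0.020440 × 0.738 + 0.008 = 0.023085.

Unemployment rate after three months ≈ 2.31%.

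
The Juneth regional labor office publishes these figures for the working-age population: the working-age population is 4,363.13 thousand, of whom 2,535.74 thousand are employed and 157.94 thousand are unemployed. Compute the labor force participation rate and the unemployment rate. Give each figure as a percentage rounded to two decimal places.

Labor force participation rate ≈ 61.74%; unemployment rate ≈ 5.86%.

Labor force = employed + unemployed = 2,535.74 + 157.94 = 2,693.68 thousand.
Unemployment rate = 157.94 / 2,693.68 = 5.86%.
Labor force participation rate = 2,693.68 / 4,363.13 = 61.74%.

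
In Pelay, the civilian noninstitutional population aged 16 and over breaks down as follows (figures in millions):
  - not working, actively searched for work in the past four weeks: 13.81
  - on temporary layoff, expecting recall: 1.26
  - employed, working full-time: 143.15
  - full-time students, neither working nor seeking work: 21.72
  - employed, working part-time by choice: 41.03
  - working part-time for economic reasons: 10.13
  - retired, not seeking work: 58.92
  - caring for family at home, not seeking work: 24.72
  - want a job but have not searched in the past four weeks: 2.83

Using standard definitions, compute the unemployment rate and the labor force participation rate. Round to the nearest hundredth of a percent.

Employed = 143.15 + 41.03 + 10.13 = 194.31 million (anyone who worked, including part-time for economic reasons, counts as employed).
Unemployed = 13.81 + 1.26 = 15.07 million (jobless and actively searching, or on temporary layoff).
Labor force = 194.31 + 15.07 = 209.38 million.
Not in labor force = 21.72 + 58.92 + 24.72 + 2.83 = 108.19 million (those not working and not actively searching are outside the labor force — including those who want a job but have given up searching).
Civilian working-age population = 209.38 + 108.19 = 317.57 million.
Unemployment rate = 15.07 / 209.38 = 7.20%.
Labor force participation rate = 209.38 / 317.57 = 65.93%.

Unemployment rate ≈ 7.20%; labor force participation rate ≈ 65.93%.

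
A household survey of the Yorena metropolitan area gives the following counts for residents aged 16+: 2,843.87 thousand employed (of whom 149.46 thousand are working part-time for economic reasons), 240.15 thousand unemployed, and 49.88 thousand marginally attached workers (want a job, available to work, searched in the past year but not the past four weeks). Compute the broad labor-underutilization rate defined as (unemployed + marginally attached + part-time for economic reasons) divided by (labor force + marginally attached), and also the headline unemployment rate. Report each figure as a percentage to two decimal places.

Broad underutilization rate ≈ 14.02%; headline unemployment rate ≈ 7.79%.

Labor force = 2,843.87 + 240.15 = 3,084.02 thousand.
Numerator = 240.15 + 49.88 + 149.46 = 439.49 thousand.
Denominator = 3,084.02 + 49.88 = 3,133.90 thousand.
Broad rate = 439.49 / 3,133.90 = 14.02%.
Headline unemployment rate = 240.15 / 3,084.02 = 7.79%.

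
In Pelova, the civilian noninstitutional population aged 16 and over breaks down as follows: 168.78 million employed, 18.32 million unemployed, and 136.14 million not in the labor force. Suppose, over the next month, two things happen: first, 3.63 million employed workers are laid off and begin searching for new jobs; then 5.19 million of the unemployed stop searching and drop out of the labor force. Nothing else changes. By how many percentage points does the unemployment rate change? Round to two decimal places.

The unemployment rate changes by −0.58 percentage points.

Initially, labor force = 168.78 + 18.32 = 187.10 million, so u = 18.32/187.10 = 9.79%.
After the first change, employed falls and unemployed rises by 3.63; labor force unchanged → E = 165.15, U = 21.95, labor force = 187.10 million.
After the second change, unemployed and labor force both fall by 5.19 → E = 165.15, U = 16.76, labor force = 181.91 million.
New unemployment rate = 16.76 / 181.91 = 9.21%.
Change = 9.21% − 9.79% = −0.58 percentage points.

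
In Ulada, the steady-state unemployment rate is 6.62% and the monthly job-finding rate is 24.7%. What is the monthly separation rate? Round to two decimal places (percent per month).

Separation rate ≈ 1.75% per month.

From u* = s/(s+f): s = u·f/(1−u).
s = 0.0662 × 24.7 / (1 − 0.0662) = 1.6351 / 0.9338 ≈ 1.75% per month.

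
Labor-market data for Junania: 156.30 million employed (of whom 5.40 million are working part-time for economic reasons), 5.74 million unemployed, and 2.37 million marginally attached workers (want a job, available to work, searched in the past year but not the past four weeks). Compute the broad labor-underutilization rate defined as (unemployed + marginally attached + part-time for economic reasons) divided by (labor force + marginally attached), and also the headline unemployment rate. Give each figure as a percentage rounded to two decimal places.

Labor force = 156.30 + 5.74 = 162.04 million.
Numerator = 5.74 + 2.37 + 5.40 = 13.51 million.
Denominator = 162.04 + 2.37 = 164.41 million.
Broad rate = 13.51 / 164.41 = 8.22%.
Headline unemployment rate = 5.74 / 162.04 = 3.54%.

Broad underutilization rate ≈ 8.22%; headline unemployment rate ≈ 3.54%.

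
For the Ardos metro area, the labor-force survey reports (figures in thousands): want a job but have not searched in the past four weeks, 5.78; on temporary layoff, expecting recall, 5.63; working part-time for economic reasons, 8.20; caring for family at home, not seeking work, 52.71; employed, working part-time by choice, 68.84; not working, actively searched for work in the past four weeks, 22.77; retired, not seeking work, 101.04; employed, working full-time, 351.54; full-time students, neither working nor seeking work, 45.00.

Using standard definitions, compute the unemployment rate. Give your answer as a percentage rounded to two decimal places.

Employed = 8.20 + 68.84 + 351.54 = 428.58 thousand (anyone who worked, including part-time for economic reasons, counts as employed).
Unemployed = 5.63 + 22.77 = 28.40 thousand (jobless and actively searching, or on temporary layoff).
Labor force = 428.58 + 28.40 = 456.98 thousand.
Unemployment rate = 28.40 / 456.98 = 6.21%.

Unemployment rate ≈ 6.21%.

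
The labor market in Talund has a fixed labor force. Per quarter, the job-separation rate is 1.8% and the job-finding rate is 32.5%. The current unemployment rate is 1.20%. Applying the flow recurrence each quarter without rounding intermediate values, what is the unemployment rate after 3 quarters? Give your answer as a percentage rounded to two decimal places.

Unemployment rate after three quarters ≈ 4.10%.

With a fixed labor force, u_{t+1} = u_t + s·(1−u_t) − f·u_t = u_t·(1−s−f) + s.
Here 1−s−f = 0.657 and s = 0.018.
u_1 = 0.012000 × 0.657 + 0.018 = 0.025884.
u_2 = 0.025884 × 0.657 + 0.018 = 0.035006.
u_3 = 0.035006 × 0.657 + 0.018 = 0.040999.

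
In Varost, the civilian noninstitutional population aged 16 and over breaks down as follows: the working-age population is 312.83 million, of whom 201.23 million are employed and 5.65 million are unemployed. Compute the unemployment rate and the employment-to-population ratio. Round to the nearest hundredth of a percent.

Labor force = employed + unemployed = 201.23 + 5.65 = 206.88 million.
Unemployment rate = 5.65 / 206.88 = 2.73%.
Employment-population ratio = 201.23 / 312.83 = 64.33%.

Unemployment rate ≈ 2.73%; employment-population ratio ≈ 64.33%.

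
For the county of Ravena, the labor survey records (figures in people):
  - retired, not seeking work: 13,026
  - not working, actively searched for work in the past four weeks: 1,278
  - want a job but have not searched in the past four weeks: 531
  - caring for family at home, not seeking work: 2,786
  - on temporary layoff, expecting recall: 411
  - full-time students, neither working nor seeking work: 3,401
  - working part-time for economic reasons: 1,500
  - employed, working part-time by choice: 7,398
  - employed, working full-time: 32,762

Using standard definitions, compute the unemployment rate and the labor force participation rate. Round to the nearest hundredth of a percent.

Employed = 1,500 + 7,398 + 32,762 = 41,660 (anyone who worked, including part-time for economic reasons, counts as employed).
Unemployed = 1,278 + 411 = 1,689 (jobless and actively searching, or on temporary layoff).
Labor force = 41,660 + 1,689 = 43,349.
Not in labor force = 13,026 + 531 + 2,786 + 3,401 = 19,744 (those not working and not actively searching are outside the labor force — including those who want a job but have given up searching).
Civilian working-age population = 43,349 + 19,744 = 63,093.
Unemployment rate = 1,689 / 43,349 = 3.90%.
Labor force participation rate = 43,349 / 63,093 = 68.71%.

Unemployment rate ≈ 3.90%; labor force participation rate ≈ 68.71%.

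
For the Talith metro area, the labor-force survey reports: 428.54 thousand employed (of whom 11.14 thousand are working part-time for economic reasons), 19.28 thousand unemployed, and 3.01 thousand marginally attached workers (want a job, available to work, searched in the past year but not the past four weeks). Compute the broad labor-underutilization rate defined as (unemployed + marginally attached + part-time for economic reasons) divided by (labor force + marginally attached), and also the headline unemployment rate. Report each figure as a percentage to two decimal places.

Labor force = 428.54 + 19.28 = 447.82 thousand.
Numerator = 19.28 + 3.01 + 11.14 = 33.43 thousand.
Denominator = 447.82 + 3.01 = 450.83 thousand.
Broad rate = 33.43 / 450.83 = 7.42%.
Headline unemployment rate = 19.28 / 447.82 = 4.31%.

Broad underutilization rate ≈ 7.42%; headline unemployment rate ≈ 4.31%.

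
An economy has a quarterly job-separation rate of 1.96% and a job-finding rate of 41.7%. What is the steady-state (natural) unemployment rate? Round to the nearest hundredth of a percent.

At steady state the flows balance: s·E = f·U, so U/(E+U) = s/(s+f).
u* = 1.96 / (1.96 + 41.7) = 1.96 / 43.66 = 4.49%.

Steady-state unemployment rate ≈ 4.49%.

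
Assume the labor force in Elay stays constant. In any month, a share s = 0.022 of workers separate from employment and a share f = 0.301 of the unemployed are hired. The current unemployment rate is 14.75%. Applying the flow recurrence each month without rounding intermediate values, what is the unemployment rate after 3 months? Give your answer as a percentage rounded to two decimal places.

With a fixed labor force, u_{t+1} = u_t + s·(1−u_t) − f·u_t = u_t·(1−s−f) + s.
Here 1−s−f = 0.677 and s = 0.022.
u_1 = 0.147500 × 0.677 + 0.022 = 0.121858.
u_2 = 0.121858 × 0.677 + 0.022 = 0.104498.
u_3 = 0.104498 × 0.677 + 0.022 = 0.092745.

Unemployment rate after three months ≈ 9.27%.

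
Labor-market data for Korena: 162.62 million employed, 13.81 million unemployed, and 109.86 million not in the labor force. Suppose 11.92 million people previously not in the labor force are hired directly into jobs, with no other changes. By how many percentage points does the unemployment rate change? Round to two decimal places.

The unemployment rate changes by −0.50 percentage points.

Initially, labor force = 162.62 + 13.81 = 176.43 million, so u = 13.81/176.43 = 7.83%.
After the change, employed and labor force both rise by 11.92; unemployed unchanged → E = 174.54, U = 13.81, labor force = 188.35 million.
New unemployment rate = 13.81 / 188.35 = 7.33%.
Change = 7.33% − 7.83% = −0.50 percentage points.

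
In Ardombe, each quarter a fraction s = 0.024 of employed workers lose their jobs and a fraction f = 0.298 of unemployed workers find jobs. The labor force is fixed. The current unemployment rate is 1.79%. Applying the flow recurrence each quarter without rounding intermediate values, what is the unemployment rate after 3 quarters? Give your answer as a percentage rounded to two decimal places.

Unemployment rate after three quarters ≈ 5.69%.

With a fixed labor force, u_{t+1} = u_t + s·(1−u_t) − f·u_t = u_t·(1−s−f) + s.
Here 1−s−f = 0.678 and s = 0.024.
u_1 = 0.017900 × 0.678 + 0.024 = 0.036136.
u_2 = 0.036136 × 0.678 + 0.024 = 0.048500.
u_3 = 0.048500 × 0.678 + 0.024 = 0.056883.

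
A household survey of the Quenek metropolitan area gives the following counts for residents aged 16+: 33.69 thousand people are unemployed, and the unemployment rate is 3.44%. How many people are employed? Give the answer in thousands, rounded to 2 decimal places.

Labor force = U / u = 33.69 / 0.0344 ≈ 979.36 thousand.
Employed = labor force − unemployed = 979.36 − 33.69 = 945.67 thousand.

About 945.67 thousand are employed.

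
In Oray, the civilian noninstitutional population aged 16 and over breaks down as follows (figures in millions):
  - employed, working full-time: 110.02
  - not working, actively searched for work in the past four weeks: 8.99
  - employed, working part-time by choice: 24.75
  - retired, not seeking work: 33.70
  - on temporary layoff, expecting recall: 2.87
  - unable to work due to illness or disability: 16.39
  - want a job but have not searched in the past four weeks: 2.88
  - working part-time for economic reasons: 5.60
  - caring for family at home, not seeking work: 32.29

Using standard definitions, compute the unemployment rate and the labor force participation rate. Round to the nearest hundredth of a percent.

Unemployment rate ≈ 7.79%; labor force participation rate ≈ 64.10%.

Employed = 110.02 + 24.75 + 5.60 = 140.37 million (anyone who worked, including part-time for economic reasons, counts as employed).
Unemployed = 8.99 + 2.87 = 11.86 million (jobless and actively searching, or on temporary layoff).
Labor force = 140.37 + 11.86 = 152.23 million.
Not in labor force = 33.70 + 16.39 + 2.88 + 32.29 = 85.26 million (those not working and not actively searching are outside the labor force — including those who want a job but have given up searching).
Civilian working-age population = 152.23 + 85.26 = 237.49 million.
Unemployment rate = 11.86 / 152.23 = 7.79%.
Labor force participation rate = 152.23 / 237.49 = 64.10%.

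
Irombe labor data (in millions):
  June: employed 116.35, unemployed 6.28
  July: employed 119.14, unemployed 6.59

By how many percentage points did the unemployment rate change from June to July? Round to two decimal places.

June: labor force = 116.35 + 6.28 = 122.63; u = 6.28/122.63 = 5.12%.
July: labor force = 119.14 + 6.59 = 125.73; u = 6.59/125.73 = 5.24%.
Change = 5.24% − 5.12% = +0.12 pp.

The unemployment rate changed by +0.12 percentage points.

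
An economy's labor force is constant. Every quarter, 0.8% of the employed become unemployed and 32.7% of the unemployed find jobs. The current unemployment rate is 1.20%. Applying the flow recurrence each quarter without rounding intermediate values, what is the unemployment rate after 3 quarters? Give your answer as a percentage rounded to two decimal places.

With a fixed labor force, u_{t+1} = u_t + s·(1−u_t) − f·u_t = u_t·(1−s−f) + s.
Here 1−s−f = 0.665 and s = 0.008.
u_1 = 0.012000 × 0.665 + 0.008 = 0.015980.
u_2 = 0.015980 × 0.665 + 0.008 = 0.018627.
u_3 = 0.018627 × 0.665 + 0.008 = 0.020387.

Unemployment rate after three quarters ≈ 2.04%.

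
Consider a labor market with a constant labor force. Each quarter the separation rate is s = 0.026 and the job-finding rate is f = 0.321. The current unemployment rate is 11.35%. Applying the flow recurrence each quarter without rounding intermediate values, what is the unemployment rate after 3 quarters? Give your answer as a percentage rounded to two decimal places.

With a fixed labor force, u_{t+1} = u_t + s·(1−u_t) − f·u_t = u_t·(1−s−f) + s.
Here 1−s−f = 0.653 and s = 0.026.
u_1 = 0.113500 × 0.653 + 0.026 = 0.100115.
u_2 = 0.100115 × 0.653 + 0.026 = 0.091375.
u_3 = 0.091375 × 0.653 + 0.026 = 0.085668.

Unemployment rate after three quarters ≈ 8.57%.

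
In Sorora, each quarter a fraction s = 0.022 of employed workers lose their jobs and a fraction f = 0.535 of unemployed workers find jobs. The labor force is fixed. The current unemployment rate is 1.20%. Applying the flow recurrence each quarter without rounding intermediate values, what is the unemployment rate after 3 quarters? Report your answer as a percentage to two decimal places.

With a fixed labor force, u_{t+1} = u_t + s·(1−u_t) − f·u_t = u_t·(1−s−f) + s.
Here 1−s−f = 0.443 and s = 0.022.
u_1 = 0.012000 × 0.443 + 0.022 = 0.027316.
u_2 = 0.027316 × 0.443 + 0.022 = 0.034101.
u_3 = 0.034101 × 0.443 + 0.022 = 0.037107.

Unemployment rate after three quarters ≈ 3.71%.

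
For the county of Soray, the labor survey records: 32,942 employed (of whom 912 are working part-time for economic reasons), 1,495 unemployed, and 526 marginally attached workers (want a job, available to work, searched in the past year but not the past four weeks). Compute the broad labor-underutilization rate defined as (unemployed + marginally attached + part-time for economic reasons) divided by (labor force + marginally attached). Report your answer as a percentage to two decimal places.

Broad underutilization rate ≈ 8.39%.

Labor force = 32,942 + 1,495 = 34,437.
Numerator = 1,495 + 526 + 912 = 2,933.
Denominator = 34,437 + 526 = 34,963.
Broad rate = 2,933 / 34,963 = 8.39%.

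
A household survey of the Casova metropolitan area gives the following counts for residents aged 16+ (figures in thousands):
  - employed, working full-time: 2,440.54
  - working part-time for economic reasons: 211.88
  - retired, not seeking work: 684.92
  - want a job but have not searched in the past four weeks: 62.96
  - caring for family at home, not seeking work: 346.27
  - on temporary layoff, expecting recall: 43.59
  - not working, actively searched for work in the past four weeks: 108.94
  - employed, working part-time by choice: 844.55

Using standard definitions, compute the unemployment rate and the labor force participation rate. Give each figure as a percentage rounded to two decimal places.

Unemployment rate ≈ 4.18%; labor force participation rate ≈ 76.93%.

Employed = 2,440.54 + 211.88 + 844.55 = 3,496.97 thousand (anyone who worked, including part-time for economic reasons, counts as employed).
Unemployed = 43.59 + 108.94 = 152.53 thousand (jobless and actively searching, or on temporary layoff).
Labor force = 3,496.97 + 152.53 = 3,649.50 thousand.
Not in labor force = 684.92 + 62.96 + 346.27 = 1,094.15 thousand (those not working and not actively searching are outside the labor force — including those who want a job but have given up searching).
Civilian working-age population = 3,649.50 + 1,094.15 = 4,743.65 thousand.
Unemployment rate = 152.53 / 3,649.50 = 4.18%.
Labor force participation rate = 3,649.50 / 4,743.65 = 76.93%.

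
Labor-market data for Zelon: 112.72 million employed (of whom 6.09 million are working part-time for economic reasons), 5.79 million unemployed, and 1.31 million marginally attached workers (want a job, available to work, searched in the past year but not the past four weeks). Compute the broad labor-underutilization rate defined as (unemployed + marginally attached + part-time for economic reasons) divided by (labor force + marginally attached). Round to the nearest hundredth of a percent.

Labor force = 112.72 + 5.79 = 118.51 million.
Numerator = 5.79 + 1.31 + 6.09 = 13.19 million.
Denominator = 118.51 + 1.31 = 119.82 million.
Broad rate = 13.19 / 119.82 = 11.01%.

Broad underutilization rate ≈ 11.01%.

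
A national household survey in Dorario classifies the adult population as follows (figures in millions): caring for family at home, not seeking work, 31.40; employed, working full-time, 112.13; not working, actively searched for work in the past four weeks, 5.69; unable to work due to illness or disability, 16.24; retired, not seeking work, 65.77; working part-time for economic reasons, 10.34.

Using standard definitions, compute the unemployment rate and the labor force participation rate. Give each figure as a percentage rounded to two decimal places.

Unemployment rate ≈ 4.44%; labor force participation rate ≈ 53.05%.

Employed = 112.13 + 10.34 = 122.47 million (anyone who worked, including part-time for economic reasons, counts as employed).
Unemployed = 5.69 million.
Labor force = 122.47 + 5.69 = 128.16 million.
Not in labor force = 31.40 + 16.24 + 65.77 = 113.41 million (those not working and not actively searching are outside the labor force).
Civilian working-age population = 128.16 + 113.41 = 241.57 million.
Unemployment rate = 5.69 / 128.16 = 4.44%.
Labor force participation rate = 128.16 / 241.57 = 53.05%.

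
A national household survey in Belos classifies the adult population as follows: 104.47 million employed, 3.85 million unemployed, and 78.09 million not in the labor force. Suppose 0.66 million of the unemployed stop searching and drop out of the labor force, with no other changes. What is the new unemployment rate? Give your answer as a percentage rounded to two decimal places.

New unemployment rate ≈ 2.96%.

Initially, labor force = 104.47 + 3.85 = 108.32 million, so u = 3.85/108.32 = 3.55%.
After the change, unemployed and labor force both fall by 0.66 → E = 104.47, U = 3.19, labor force = 107.66 million.
New unemployment rate = 3.19 / 107.66 = 2.96%.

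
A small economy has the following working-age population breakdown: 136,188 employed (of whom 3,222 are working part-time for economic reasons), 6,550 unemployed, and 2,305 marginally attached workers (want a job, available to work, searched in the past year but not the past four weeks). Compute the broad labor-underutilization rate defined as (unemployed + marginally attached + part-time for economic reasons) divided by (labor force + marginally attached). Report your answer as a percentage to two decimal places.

Labor force = 136,188 + 6,550 = 142,738.
Numerator = 6,550 + 2,305 + 3,222 = 12,077.
Denominator = 142,738 + 2,305 = 145,043.
Broad rate = 12,077 / 145,043 = 8.33%.

Broad underutilization rate ≈ 8.33%.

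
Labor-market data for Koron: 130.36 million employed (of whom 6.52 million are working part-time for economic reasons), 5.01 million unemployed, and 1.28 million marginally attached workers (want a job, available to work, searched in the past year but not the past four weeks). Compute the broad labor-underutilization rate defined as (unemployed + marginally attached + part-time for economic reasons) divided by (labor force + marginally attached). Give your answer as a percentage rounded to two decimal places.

Broad underutilization rate ≈ 9.37%.

Labor force = 130.36 + 5.01 = 135.37 million.
Numerator = 5.01 + 1.28 + 6.52 = 12.81 million.
Denominator = 135.37 + 1.28 = 136.65 million.
Broad rate = 12.81 / 136.65 = 9.37%.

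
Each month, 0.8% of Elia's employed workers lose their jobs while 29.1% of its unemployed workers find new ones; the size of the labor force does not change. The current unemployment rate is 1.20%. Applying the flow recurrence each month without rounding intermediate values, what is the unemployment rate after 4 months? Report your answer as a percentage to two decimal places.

With a fixed labor force, u_{t+1} = u_t + s·(1−u_t) − f·u_t = u_t·(1−s−f) + s.
Here 1−s−f = 0.701 and s = 0.008.
u_1 = 0.012000 × 0.701 + 0.008 = 0.016412.
u_2 = 0.016412 × 0.701 + 0.008 = 0.019505.
u_3 = 0.019505 × 0.701 + 0.008 = 0.021673.
u_4 = 0.021673 × 0.701 + 0.008 = 0.023193.

Unemployment rate after four months ≈ 2.32%.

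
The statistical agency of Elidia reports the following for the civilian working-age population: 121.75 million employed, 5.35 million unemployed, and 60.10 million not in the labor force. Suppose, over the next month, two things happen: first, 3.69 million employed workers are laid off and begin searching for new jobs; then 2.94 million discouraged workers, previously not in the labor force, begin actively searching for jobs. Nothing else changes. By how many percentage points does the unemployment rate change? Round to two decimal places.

The unemployment rate changes by +5.00 percentage points.

Initially, labor force = 121.75 + 5.35 = 127.10 million, so u = 5.35/127.10 = 4.21%.
After the first change, employed falls and unemployed rises by 3.69; labor force unchanged → E = 118.06, U = 9.04, labor force = 127.10 million.
After the second change, unemployed and labor force both rise by 2.94 → E = 118.06, U = 11.98, labor force = 130.04 million.
New unemployment rate = 11.98 / 130.04 = 9.21%.
Change = 9.21% − 4.21% = +5.00 percentage points.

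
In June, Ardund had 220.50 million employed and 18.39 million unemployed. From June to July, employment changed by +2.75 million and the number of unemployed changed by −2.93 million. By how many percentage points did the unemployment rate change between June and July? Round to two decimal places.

The unemployment rate changed by −1.22 percentage points.

June: labor force = 220.50 + 18.39 = 238.89; u = 18.39/238.89 = 7.70%.
July: labor force = 223.25 + 15.46 = 238.71; u = 15.46/238.71 = 6.48%.
Change = 6.48% − 7.70% = −1.22 pp.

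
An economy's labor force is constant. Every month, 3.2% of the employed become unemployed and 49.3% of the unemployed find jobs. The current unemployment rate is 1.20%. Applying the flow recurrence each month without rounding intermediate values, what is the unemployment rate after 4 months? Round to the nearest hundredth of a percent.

Unemployment rate after four months ≈ 5.85%.

With a fixed labor force, u_{t+1} = u_t + s·(1−u_t) − f·u_t = u_t·(1−s−f) + s.
Here 1−s−f = 0.475 and s = 0.032.
u_1 = 0.012000 × 0.475 + 0.032 = 0.037700.
u_2 = 0.037700 × 0.475 + 0.032 = 0.049907.
u_3 = 0.049907 × 0.475 + 0.032 = 0.055706.
u_4 = 0.055706 × 0.475 + 0.032 = 0.058460.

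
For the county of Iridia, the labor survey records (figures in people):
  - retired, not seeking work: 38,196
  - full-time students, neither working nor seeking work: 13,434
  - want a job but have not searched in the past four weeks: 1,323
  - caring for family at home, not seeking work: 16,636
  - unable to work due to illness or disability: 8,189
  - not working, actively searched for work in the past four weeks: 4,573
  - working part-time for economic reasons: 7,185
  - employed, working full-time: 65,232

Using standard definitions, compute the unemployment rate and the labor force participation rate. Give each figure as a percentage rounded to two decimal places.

Employed = 7,185 + 65,232 = 72,417 (anyone who worked, including part-time for economic reasons, counts as employed).
Unemployed = 4,573.
Labor force = 72,417 + 4,573 = 76,990.
Not in labor force = 38,196 + 13,434 + 1,323 + 16,636 + 8,189 = 77,778 (those not working and not actively searching are outside the labor force — including those who want a job but have given up searching).
Civilian working-age population = 76,990 + 77,778 = 154,768.
Unemployment rate = 4,573 / 76,990 = 5.94%.
Labor force participation rate = 76,990 / 154,768 = 49.75%.

Unemployment rate ≈ 5.94%; labor force participation rate ≈ 49.75%.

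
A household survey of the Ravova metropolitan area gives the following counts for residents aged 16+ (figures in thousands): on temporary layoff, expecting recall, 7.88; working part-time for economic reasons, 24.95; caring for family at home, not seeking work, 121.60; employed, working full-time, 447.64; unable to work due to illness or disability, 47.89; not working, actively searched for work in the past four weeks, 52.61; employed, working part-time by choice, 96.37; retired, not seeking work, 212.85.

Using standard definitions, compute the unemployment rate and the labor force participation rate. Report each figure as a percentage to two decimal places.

Employed = 24.95 + 447.64 + 96.37 = 568.96 thousand (anyone who worked, including part-time for economic reasons, counts as employed).
Unemployed = 7.88 + 52.61 = 60.49 thousand (jobless and actively searching, or on temporary layoff).
Labor force = 568.96 + 60.49 = 629.45 thousand.
Not in labor force = 121.60 + 47.89 + 212.85 = 382.34 thousand (those not working and not actively searching are outside the labor force).
Civilian working-age population = 629.45 + 382.34 = 1,011.79 thousand.
Unemployment rate = 60.49 / 629.45 = 9.61%.
Labor force participation rate = 629.45 / 1,011.79 = 62.21%.

Unemployment rate ≈ 9.61%; labor force participation rate ≈ 62.21%.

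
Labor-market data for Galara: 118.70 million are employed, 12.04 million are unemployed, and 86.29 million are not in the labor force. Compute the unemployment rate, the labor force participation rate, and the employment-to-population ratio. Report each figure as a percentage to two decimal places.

Unemployment rate ≈ 9.21%; labor force participation rate ≈ 60.24%; employment-population ratio ≈ 54.69%.

Labor force = employed + unemployed = 118.70 + 12.04 = 130.74 million.
Working-age population = 130.74 + 86.29 = 217.03 million.
Unemployment rate = 12.04 / 130.74 = 9.21%.
Labor force participation rate = 130.74 / 217.03 = 60.24%.
Employment-population ratio = 118.70 / 217.03 = 54.69%.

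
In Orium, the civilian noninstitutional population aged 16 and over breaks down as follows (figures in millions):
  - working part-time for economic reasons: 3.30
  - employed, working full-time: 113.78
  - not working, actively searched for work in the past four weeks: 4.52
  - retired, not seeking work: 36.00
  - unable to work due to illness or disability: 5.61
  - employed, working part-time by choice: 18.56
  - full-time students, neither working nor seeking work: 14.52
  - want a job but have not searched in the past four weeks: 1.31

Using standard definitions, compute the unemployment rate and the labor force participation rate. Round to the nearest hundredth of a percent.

Unemployment rate ≈ 3.22%; labor force participation rate ≈ 70.93%.

Employed = 3.30 + 113.78 + 18.56 = 135.64 million (anyone who worked, including part-time for economic reasons, counts as employed).
Unemployed = 4.52 million.
Labor force = 135.64 + 4.52 = 140.16 million.
Not in labor force = 36.00 + 5.61 + 14.52 + 1.31 = 57.44 million (those not working and not actively searching are outside the labor force — including those who want a job but have given up searching).
Civilian working-age population = 140.16 + 57.44 = 197.60 million.
Unemployment rate = 4.52 / 140.16 = 3.22%.
Labor force participation rate = 140.16 / 197.60 = 70.93%.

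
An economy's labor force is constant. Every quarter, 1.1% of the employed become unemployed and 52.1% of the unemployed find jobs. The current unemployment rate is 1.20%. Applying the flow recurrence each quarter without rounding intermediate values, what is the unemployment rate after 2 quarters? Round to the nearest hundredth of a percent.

With a fixed labor force, u_{t+1} = u_t + s·(1−u_t) − f·u_t = u_t·(1−s−f) + s.
Here 1−s−f = 0.468 and s = 0.011.
u_1 = 0.012000 × 0.468 + 0.011 = 0.016616.
u_2 = 0.016616 × 0.468 + 0.011 = 0.018776.

Unemployment rate after two quarters ≈ 1.88%.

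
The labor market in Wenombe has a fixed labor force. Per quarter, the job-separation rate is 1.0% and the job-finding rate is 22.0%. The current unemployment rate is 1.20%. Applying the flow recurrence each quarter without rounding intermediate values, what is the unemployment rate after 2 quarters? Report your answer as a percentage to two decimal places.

With a fixed labor force, u_{t+1} = u_t + s·(1−u_t) − f·u_t = u_t·(1−s−f) + s.
Here 1−s−f = 0.770 and s = 0.010.
u_1 = 0.012000 × 0.770 + 0.010 = 0.019240.
u_2 = 0.019240 × 0.770 + 0.010 = 0.024815.

Unemployment rate after two quarters ≈ 2.48%.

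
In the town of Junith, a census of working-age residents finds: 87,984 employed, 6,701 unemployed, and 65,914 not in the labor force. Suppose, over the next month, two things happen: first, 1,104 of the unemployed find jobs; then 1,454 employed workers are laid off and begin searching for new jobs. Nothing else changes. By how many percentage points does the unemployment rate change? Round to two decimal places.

Initially, labor force = 87,984 + 6,701 = 94,685, so u = 6,701/94,685 = 7.08%.
After the first change, unemployed falls and employed rises by 1,104; labor force unchanged → E = 89,088, U = 5,597, labor force = 94,685.
After the second change, employed falls and unemployed rises by 1,454; labor force unchanged → E = 87,634, U = 7,051, labor force = 94,685.
New unemployment rate = 7,051 / 94,685 = 7.45%.
Change = 7.45% − 7.08% = +0.37 percentage points.

The unemployment rate changes by +0.37 percentage points.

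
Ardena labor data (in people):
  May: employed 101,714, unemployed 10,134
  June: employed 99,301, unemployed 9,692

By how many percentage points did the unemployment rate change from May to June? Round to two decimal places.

May: labor force = 101,714 + 10,134 = 111,848; u = 10,134/111,848 = 9.06%.
June: labor force = 99,301 + 9,692 = 108,993; u = 9,692/108,993 = 8.89%.
Change = 8.89% − 9.06% = −0.17 pp.

The unemployment rate changed by −0.17 percentage points.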